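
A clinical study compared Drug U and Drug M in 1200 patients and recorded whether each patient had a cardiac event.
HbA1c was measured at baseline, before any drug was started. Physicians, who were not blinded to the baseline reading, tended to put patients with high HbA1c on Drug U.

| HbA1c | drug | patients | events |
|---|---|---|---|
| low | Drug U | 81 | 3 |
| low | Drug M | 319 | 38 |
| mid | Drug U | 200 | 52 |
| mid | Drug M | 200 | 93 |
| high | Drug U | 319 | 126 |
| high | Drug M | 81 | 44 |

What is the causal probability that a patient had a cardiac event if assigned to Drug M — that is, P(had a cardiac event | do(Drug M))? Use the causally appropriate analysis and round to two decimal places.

The stratified and pooled comparisons disagree (Drug U wins within each HbA1c; Drug M wins overall), so the answer turns on the causal role of HbA1c.
Since HbA1c is a pre-existing factor (not a product of the drug) and it affects the outcome on its own, it is a confounder. The stratified rates, not the pooled rate, identify the causal effect.
Standardising Drug M to the population HbA1c mix: 0.333·38/319 + 0.333·93/200 + 0.333·44/81 = 0.376.

0.38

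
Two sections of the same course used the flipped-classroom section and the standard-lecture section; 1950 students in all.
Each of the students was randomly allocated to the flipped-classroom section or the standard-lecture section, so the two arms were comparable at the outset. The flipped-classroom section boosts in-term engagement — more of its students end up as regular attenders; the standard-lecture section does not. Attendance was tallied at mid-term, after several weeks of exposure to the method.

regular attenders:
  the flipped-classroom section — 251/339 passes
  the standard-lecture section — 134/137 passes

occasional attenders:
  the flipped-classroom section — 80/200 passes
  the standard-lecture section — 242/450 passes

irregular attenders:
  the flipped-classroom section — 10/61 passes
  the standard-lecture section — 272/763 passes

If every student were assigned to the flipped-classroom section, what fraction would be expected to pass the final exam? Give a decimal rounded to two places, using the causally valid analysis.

0.57

The stratified and pooled comparisons disagree (the standard-lecture section wins within each mid-term attendance; the flipped-classroom section wins overall), so the answer turns on the causal role of mid-term attendance.
The distribution of mid-term attendance is itself part of what the teaching method does — it is an intermediate outcome. Holding it fixed would remove that part of the effect; the total effect is the pooled difference.
So P(outcome | do(the flipped-classroom section)) is just the pooled rate for the flipped-classroom section: 341/600 = 0.568.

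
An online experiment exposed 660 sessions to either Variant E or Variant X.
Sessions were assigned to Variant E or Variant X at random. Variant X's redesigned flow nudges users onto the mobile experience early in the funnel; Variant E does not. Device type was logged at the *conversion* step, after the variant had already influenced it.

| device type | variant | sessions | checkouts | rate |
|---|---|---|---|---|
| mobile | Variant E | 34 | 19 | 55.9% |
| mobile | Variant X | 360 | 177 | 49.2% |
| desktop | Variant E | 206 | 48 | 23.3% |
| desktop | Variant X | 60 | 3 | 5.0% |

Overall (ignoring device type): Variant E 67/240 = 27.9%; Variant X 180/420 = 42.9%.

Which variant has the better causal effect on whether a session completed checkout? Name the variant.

Variant X

Device type is downstream of the variant. One should not condition on a consequence of treatment, so the overall rates are the right comparison.
Pooled: Variant E 27.9% vs Variant X 42.9%; Variant X is higher overall.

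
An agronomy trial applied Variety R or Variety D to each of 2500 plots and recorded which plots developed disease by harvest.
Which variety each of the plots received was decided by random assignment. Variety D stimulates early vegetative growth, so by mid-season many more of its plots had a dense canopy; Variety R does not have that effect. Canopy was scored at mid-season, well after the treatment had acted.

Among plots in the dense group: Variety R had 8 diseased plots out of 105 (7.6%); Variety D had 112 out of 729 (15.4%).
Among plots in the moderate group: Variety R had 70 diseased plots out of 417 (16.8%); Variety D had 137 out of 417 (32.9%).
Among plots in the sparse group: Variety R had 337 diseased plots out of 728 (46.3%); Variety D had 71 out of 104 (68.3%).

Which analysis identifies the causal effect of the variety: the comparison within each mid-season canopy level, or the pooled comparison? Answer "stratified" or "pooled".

Mid-season canopy is downstream of the variety. One should not condition on a consequence of treatment, so the overall rates are the right comparison.
Pooled: Variety R 33.2% vs Variety D 25.6%; Variety D is lower overall.

pooled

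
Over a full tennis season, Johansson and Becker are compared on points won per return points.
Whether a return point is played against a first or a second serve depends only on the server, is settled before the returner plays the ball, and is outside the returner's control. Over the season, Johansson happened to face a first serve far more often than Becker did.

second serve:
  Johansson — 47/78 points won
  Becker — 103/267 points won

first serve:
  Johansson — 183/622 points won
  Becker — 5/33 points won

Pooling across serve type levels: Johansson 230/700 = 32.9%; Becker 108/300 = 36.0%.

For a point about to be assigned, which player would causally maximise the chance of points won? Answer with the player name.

Johansson

The imbalance in serve type arose from how return points were allocated, not from anything the player did; and serve type independently affects the outcome. The pooled gap is confounded — condition on serve type.
Within each level — second serve: 60.3% vs 38.6%; first serve: 29.4% vs 15.2% — Johansson is higher every time.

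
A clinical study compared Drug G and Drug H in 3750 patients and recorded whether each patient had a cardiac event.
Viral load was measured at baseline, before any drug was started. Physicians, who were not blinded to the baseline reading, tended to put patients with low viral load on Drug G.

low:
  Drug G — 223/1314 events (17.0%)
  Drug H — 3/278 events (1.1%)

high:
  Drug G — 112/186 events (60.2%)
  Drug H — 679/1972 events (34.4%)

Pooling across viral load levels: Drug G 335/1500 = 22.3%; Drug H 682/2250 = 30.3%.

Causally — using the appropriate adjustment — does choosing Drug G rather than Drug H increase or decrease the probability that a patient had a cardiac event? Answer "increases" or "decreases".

increases

Nothing the drug does changes viral load; the imbalance is an allocation artefact. With viral load also predicting the outcome, the pooled figure is confounded, and the within-stratum comparison is the causal one.
Within each level — low: 17.0% vs 1.1%; high: 60.2% vs 34.4% — Drug H is lower every time.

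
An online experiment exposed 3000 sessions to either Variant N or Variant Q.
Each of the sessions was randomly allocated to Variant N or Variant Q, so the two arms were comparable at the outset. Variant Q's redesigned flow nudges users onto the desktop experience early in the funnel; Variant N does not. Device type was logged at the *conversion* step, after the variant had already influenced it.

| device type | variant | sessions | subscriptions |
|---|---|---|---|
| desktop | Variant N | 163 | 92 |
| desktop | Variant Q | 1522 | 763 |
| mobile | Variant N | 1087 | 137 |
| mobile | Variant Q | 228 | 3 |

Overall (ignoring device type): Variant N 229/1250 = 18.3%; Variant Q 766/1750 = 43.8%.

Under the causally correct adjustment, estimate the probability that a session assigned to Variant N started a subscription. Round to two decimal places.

Within every device type level Variant N has the higher rate, yet pooled Variant Q does — Simpson's reversal.
Stratifying would compare variants among sessions the variants themselves sorted into device type groups — a form of selection on an intermediate. The unconditioned pooled rates give the total causal effect.
So P(outcome | do(Variant N)) is just the pooled rate for Variant N: 229/1250 = 0.183.

0.18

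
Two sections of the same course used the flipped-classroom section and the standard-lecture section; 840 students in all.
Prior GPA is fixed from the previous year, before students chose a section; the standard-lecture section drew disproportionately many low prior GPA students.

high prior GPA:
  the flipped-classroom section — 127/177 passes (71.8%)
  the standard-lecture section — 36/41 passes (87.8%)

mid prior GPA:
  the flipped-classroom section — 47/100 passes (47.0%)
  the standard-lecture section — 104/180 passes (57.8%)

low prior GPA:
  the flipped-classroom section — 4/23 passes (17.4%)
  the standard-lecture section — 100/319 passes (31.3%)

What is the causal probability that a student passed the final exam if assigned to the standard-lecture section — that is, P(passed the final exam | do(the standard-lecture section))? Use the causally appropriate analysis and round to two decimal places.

Prior GPA band differs across teaching methods for reasons unrelated to any effect of the teaching method itself, and it separately predicts the outcome — a classic confounder. We must compare within prior GPA band levels.
Standardising the standard-lecture section to the population prior GPA band mix: 0.260·36/41 + 0.333·104/180 + 0.407·100/319 = 0.548.

0.55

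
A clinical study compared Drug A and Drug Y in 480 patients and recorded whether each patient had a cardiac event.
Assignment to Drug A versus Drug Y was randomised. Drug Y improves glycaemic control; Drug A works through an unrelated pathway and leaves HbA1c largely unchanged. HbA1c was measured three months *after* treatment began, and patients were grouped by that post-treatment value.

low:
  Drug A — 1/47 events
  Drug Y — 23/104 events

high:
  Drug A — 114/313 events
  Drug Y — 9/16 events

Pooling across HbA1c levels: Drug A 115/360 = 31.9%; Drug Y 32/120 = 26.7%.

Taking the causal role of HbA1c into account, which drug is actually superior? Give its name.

Drug Y

The HbA1c-specific comparison favours Drug A throughout, but the pooled figures favour Drug Y. The question is whether to condition on HbA1c.
The distribution of HbA1c is itself part of what the drug does — it is an intermediate outcome. Holding it fixed would remove that part of the effect; the total effect is the pooled difference.
Pooled: Drug A 31.9% vs Drug Y 26.7%; Drug Y is lower overall.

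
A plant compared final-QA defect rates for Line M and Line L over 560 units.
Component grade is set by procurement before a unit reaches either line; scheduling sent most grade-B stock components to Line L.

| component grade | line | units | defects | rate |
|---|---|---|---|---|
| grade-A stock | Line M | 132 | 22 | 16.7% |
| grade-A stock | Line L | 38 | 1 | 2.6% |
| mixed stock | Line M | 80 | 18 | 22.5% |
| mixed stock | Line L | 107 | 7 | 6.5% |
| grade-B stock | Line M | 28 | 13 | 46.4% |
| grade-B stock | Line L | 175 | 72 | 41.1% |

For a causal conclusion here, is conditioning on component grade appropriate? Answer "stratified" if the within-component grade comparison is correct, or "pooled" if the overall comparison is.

stratified

Within every component grade level Line L has the lower rate, yet pooled Line M does — Simpson's reversal.
The imbalance in component grade arose from how units were allocated, not from anything the line did; and component grade independently affects the outcome. The pooled gap is confounded — condition on component grade.
Within each level — grade-A stock: 16.7% vs 2.6%; mixed stock: 22.5% vs 6.5%; grade-B stock: 46.4% vs 41.1% — Line L is lower every time.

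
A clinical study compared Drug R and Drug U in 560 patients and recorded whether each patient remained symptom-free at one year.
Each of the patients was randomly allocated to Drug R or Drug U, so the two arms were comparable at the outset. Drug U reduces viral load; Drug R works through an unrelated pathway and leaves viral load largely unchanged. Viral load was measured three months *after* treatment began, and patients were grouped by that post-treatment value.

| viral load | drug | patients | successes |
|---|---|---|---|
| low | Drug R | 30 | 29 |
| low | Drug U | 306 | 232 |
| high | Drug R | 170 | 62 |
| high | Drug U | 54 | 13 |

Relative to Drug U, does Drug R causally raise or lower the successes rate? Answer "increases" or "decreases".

Viral load is recorded after the drug and is itself shifted by it — it sits on the causal path from drug to outcome. Conditioning on a mediator would strip out part of the effect we want; the pooled comparison gives the total causal effect.
Pooled: Drug R 45.5% vs Drug U 68.1%; Drug U is higher overall.

decreases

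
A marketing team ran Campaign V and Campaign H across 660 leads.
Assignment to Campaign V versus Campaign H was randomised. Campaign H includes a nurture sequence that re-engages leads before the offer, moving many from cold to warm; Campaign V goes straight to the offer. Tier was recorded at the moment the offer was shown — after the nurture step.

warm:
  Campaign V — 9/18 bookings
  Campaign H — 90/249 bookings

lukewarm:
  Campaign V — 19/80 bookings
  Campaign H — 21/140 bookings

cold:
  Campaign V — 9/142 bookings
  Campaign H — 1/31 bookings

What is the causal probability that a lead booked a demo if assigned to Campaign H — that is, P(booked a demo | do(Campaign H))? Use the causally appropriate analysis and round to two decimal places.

Engagement tier lies on the pathway campaign → engagement tier → outcome, so adjusting for it blocks the indirect effect. For the total causal effect of campaign, use the unadjusted pooled rates.
So P(outcome | do(Campaign H)) is just the pooled rate for Campaign H: 112/420 = 0.267.

0.27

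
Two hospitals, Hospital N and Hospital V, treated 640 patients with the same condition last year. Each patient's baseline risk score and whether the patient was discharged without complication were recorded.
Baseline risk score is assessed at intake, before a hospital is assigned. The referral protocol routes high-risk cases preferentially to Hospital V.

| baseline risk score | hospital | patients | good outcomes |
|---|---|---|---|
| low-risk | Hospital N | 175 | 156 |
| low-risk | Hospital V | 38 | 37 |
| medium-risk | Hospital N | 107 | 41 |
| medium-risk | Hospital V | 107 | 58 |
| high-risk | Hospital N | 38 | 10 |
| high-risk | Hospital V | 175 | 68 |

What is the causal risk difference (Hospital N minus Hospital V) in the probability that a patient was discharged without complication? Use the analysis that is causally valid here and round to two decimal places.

Baseline risk score is set before the hospital has any effect — it is not caused by the hospital — and it independently drives the outcome. That makes it a confounder, so the causal comparison is within baseline risk score levels.
Adjusting over the population distribution of baseline risk score: 0.333·(0.891−0.974) + 0.334·(0.383−0.542) + 0.333·(0.263−0.389) = -0.122.

-0.12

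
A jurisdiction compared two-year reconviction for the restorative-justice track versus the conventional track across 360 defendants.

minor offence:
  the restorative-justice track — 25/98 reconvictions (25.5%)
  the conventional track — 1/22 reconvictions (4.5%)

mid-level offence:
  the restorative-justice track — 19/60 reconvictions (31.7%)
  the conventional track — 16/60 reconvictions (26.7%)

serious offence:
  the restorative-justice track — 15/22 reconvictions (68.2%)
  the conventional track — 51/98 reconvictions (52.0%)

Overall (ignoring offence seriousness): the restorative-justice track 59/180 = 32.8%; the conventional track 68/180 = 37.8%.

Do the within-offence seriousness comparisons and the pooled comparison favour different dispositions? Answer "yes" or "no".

Within each offence seriousness level (minor offence 25.5% vs 4.5%; mid-level offence 31.7% vs 26.7%; serious offence 68.2% vs 52.0%), the conventional track has the lower rate every time. Pooled: 32.8% vs 37.8% — the restorative-justice track has the lower rate overall. The two comparisons disagree.

yes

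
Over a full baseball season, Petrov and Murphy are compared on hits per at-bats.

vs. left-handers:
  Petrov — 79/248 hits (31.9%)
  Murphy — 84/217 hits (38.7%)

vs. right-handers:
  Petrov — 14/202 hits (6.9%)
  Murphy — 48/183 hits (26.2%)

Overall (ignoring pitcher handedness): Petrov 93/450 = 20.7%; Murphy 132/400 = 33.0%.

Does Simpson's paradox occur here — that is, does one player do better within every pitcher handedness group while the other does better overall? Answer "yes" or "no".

Within each pitcher handedness level (vs. left-handers 31.9% vs 38.7%; vs. right-handers 6.9% vs 26.2%), Murphy has the higher rate every time. Pooled: 20.7% vs 33.0% — Murphy has the higher rate overall. They agree.

no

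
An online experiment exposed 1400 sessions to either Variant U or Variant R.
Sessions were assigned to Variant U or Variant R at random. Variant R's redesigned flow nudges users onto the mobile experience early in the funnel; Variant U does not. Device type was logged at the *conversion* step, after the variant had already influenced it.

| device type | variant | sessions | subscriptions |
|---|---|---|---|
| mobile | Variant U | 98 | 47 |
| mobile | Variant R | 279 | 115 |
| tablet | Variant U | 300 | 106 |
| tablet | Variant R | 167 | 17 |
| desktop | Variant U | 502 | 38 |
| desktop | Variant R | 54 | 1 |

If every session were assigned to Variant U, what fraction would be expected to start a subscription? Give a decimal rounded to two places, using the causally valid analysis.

0.21

Within every device type level Variant U has the higher rate, yet pooled Variant R does — Simpson's reversal.
The distribution of device type is itself part of what the variant does — it is an intermediate outcome. Holding it fixed would remove that part of the effect; the total effect is the pooled difference.
So P(outcome | do(Variant U)) is just the pooled rate for Variant U: 191/900 = 0.212.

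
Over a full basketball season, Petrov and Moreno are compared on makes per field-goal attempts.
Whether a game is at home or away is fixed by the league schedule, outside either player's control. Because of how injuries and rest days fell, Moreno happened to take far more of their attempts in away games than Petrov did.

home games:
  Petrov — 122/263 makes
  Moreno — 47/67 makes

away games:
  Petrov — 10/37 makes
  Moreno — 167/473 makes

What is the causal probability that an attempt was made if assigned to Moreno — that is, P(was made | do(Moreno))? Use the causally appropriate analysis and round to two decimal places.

Nothing the player does changes game venue; the imbalance is an allocation artefact. With game venue also predicting the outcome, the pooled figure is confounded, and the within-stratum comparison is the causal one.
Standardising Moreno to the population game venue mix: 0.393·47/67 + 0.607·167/473 = 0.490.

0.49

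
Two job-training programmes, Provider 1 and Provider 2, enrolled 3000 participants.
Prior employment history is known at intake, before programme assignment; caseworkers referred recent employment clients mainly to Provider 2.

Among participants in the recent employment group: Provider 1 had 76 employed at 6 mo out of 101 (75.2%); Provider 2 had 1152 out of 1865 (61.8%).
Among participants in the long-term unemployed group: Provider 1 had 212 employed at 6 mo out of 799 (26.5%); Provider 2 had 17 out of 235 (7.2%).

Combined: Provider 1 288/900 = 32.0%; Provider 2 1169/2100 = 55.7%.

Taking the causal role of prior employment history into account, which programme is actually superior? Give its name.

The prior employment history-specific comparison favours Provider 1 throughout, but the pooled figures favour Provider 2. The question is whether to condition on prior employment history.
Since prior employment history is a pre-existing factor (not a product of the programme) and it affects the outcome on its own, it is a confounder. The stratified rates, not the pooled rate, identify the causal effect.
Within each level — recent employment: 75.2% vs 61.8%; long-term unemployed: 26.5% vs 7.2% — Provider 1 is higher every time.

Provider 1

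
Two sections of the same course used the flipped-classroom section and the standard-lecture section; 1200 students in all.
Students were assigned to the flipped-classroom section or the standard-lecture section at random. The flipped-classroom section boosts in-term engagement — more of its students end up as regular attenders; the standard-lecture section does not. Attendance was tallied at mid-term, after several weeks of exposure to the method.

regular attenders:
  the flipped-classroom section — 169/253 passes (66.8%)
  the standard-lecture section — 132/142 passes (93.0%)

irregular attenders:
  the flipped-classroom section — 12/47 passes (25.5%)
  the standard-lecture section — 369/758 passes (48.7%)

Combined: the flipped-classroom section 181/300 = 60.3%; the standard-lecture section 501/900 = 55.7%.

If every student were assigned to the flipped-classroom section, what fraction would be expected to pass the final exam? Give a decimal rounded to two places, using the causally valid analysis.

The mid-term attendance-specific comparison favours the standard-lecture section throughout, but the pooled figures favour the flipped-classroom section. The question is whether to condition on mid-term attendance.
Stratifying would compare teaching methods among students the teaching methods themselves sorted into mid-term attendance groups — a form of selection on an intermediate. The unconditioned pooled rates give the total causal effect.
So P(outcome | do(the flipped-classroom section)) is just the pooled rate for the flipped-classroom section: 181/300 = 0.603.

0.60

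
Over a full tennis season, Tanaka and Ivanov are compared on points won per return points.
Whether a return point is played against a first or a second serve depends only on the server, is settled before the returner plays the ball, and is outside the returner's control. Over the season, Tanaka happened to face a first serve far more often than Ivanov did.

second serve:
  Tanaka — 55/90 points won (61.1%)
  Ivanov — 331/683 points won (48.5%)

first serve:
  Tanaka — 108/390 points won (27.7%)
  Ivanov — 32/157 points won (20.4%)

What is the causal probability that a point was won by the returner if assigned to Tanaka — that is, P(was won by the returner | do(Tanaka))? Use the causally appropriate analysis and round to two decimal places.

Tanaka is higher inside every serve type stratum but Ivanov is higher in aggregate. Whether to stratify depends on how serve type relates to the player.
Nothing the player does changes serve type; the imbalance is an allocation artefact. With serve type also predicting the outcome, the pooled figure is confounded, and the within-stratum comparison is the causal one.
Standardising Tanaka to the population serve type mix: 0.586·55/90 + 0.414·108/390 = 0.473.

0.47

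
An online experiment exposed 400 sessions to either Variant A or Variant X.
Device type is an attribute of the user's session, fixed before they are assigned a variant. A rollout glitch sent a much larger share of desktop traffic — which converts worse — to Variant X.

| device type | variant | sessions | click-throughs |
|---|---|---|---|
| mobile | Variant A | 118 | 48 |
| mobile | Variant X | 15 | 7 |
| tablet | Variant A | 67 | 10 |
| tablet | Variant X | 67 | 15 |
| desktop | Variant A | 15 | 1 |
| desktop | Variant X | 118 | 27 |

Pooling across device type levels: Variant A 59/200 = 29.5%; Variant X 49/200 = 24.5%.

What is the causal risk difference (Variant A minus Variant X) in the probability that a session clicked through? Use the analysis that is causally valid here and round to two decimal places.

-0.10

Nothing the variant does changes device type; the imbalance is an allocation artefact. With device type also predicting the outcome, the pooled figure is confounded, and the within-stratum comparison is the causal one.
Adjusting over the population distribution of device type: 0.333·(0.407−0.467) + 0.335·(0.149−0.224) + 0.333·(0.067−0.229) = -0.099.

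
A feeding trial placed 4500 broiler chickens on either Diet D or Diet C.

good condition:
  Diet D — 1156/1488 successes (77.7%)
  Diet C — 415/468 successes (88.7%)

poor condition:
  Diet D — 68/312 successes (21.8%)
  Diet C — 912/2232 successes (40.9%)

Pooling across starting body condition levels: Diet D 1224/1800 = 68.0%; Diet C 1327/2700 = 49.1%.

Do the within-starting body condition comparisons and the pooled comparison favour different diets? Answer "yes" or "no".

yes

Within each starting body condition level (good condition 77.7% vs 88.7%; poor condition 21.8% vs 40.9%), Diet C has the higher rate every time. Pooled: 68.0% vs 49.1% — Diet D has the higher rate overall. The two comparisons disagree.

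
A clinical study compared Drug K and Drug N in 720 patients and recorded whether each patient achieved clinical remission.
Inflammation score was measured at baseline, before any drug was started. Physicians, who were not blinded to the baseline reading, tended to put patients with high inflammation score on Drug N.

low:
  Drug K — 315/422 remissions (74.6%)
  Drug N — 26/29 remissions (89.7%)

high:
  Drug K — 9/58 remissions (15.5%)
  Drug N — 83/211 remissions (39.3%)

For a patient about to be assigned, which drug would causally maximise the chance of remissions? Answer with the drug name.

Drug N

The stratified and pooled comparisons disagree (Drug N wins within each inflammation score; Drug K wins overall), so the answer turns on the causal role of inflammation score.
Inflammation score satisfies the back-door criterion: it is not a descendant of the drug, and it blocks the spurious path from drug to outcome. Adjusting for it (i.e., using the within-inflammation score rates) gives the causal effect.
Within each level — low: 74.6% vs 89.7%; high: 15.5% vs 39.3% — Drug N is higher every time.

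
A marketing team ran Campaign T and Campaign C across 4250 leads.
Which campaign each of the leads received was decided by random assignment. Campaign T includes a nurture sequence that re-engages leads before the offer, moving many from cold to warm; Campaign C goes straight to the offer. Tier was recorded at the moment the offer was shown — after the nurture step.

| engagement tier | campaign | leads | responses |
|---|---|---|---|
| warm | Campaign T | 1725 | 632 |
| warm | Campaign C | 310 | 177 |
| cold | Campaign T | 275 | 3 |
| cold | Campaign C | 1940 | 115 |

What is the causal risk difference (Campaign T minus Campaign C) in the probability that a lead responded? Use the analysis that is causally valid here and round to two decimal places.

Within every engagement tier level Campaign C has the higher rate, yet pooled Campaign T does — Simpson's reversal.
Because the campaign influences engagement tier, engagement tier is a post-treatment mediator, not a confounder. Stratifying on it would bias the estimate; the causal effect is the crude pooled difference.
The causal difference is the pooled difference: 0.318 − 0.130 = +0.188.

+0.19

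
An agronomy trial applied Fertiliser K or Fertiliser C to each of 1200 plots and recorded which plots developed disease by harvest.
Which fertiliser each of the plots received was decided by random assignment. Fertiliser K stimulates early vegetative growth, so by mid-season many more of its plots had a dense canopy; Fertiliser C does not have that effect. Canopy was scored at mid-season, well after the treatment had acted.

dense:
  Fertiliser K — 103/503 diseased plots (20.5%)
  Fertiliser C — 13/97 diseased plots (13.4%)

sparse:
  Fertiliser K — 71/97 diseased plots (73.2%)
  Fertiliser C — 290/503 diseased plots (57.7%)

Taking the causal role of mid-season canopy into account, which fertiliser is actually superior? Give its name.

Fertiliser C is lower inside every mid-season canopy stratum but Fertiliser K is lower in aggregate. Whether to stratify depends on how mid-season canopy relates to the fertiliser.
Mid-season canopy lies on the pathway fertiliser → mid-season canopy → outcome, so adjusting for it blocks the indirect effect. For the total causal effect of fertiliser, use the unadjusted pooled rates.
Pooled: Fertiliser K 29.0% vs Fertiliser C 50.5%; Fertiliser K is lower overall.

Fertiliser K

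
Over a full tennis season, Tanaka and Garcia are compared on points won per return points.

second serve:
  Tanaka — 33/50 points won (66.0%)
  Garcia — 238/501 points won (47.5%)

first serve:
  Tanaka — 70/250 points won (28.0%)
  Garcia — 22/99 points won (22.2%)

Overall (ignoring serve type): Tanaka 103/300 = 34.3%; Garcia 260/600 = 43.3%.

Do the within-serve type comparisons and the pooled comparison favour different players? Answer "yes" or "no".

yes

Within each serve type level (second serve 66.0% vs 47.5%; first serve 28.0% vs 22.2%), Tanaka has the higher rate every time. Pooled: 34.3% vs 43.3% — Garcia has the higher rate overall. The two comparisons disagree.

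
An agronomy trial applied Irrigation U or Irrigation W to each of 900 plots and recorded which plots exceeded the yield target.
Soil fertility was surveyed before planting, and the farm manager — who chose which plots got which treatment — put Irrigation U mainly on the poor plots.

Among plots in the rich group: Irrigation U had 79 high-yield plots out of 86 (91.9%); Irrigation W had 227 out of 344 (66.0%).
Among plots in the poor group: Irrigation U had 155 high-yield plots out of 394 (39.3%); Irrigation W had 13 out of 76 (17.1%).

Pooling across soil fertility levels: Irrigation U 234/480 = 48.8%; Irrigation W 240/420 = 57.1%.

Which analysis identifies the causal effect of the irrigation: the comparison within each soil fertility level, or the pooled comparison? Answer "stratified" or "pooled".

The imbalance in soil fertility arose from how plots were allocated, not from anything the irrigation did; and soil fertility independently affects the outcome. The pooled gap is confounded — condition on soil fertility.
Within each level — rich: 91.9% vs 66.0%; poor: 39.3% vs 17.1% — Irrigation U is higher every time.

stratified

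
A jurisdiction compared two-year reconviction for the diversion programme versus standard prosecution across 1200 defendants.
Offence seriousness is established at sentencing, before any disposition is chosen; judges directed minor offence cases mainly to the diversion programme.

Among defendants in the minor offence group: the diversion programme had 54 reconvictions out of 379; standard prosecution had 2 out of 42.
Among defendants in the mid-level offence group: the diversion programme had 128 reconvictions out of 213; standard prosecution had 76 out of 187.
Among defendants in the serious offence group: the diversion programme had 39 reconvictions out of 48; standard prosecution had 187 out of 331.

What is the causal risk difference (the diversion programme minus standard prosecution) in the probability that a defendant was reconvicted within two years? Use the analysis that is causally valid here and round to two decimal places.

+0.18

standard prosecution is lower inside every offence seriousness stratum but the diversion programme is lower in aggregate. Whether to stratify depends on how offence seriousness relates to the disposition.
Offence seriousness differs across dispositions for reasons unrelated to any effect of the disposition itself, and it separately predicts the outcome — a classic confounder. We must compare within offence seriousness levels.
Adjusting over the population distribution of offence seriousness: 0.351·(0.142−0.048) + 0.333·(0.601−0.406) + 0.316·(0.812−0.565) = +0.176.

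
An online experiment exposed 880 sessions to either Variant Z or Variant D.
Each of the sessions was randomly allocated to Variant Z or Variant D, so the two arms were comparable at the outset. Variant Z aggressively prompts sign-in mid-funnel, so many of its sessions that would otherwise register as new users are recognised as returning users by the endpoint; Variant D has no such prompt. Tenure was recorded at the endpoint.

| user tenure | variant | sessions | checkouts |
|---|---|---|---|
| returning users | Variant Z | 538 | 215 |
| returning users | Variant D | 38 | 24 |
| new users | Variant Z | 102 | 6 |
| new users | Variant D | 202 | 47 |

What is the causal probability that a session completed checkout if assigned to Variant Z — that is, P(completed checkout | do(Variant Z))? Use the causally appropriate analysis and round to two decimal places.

0.35

Variant D is higher inside every user tenure stratum but Variant Z is higher in aggregate. Whether to stratify depends on how user tenure relates to the variant.
User tenure lies on the pathway variant → user tenure → outcome, so adjusting for it blocks the indirect effect. For the total causal effect of variant, use the unadjusted pooled rates.
So P(outcome | do(Variant Z)) is just the pooled rate for Variant Z: 221/640 = 0.345.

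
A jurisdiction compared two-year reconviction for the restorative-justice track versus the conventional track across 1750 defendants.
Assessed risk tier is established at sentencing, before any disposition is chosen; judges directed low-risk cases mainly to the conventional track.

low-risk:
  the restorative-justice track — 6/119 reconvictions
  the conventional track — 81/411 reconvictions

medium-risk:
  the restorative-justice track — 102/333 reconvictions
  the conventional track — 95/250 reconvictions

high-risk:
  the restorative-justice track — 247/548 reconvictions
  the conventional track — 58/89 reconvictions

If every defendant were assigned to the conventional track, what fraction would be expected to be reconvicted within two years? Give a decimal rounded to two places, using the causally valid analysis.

Within every assessed risk tier level the restorative-justice track has the lower rate, yet pooled the conventional track does — Simpson's reversal.
The imbalance in assessed risk tier arose from how defendants were allocated, not from anything the disposition did; and assessed risk tier independently affects the outcome. The pooled gap is confounded — condition on assessed risk tier.
Standardising the conventional track to the population assessed risk tier mix: 0.303·81/411 + 0.333·95/250 + 0.364·58/89 = 0.423.

0.42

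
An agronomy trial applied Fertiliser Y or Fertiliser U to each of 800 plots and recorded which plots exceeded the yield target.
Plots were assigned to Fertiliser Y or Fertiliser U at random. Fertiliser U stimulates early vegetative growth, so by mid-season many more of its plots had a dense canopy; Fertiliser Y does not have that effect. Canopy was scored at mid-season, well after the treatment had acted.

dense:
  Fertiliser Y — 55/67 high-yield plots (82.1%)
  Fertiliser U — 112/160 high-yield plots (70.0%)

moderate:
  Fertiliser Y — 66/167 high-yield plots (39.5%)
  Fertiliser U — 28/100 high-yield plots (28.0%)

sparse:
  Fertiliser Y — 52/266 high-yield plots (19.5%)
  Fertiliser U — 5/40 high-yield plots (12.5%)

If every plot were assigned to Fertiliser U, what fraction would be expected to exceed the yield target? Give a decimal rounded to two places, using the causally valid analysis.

Mid-season canopy here is a post-treatment variable shaped by the fertiliser; conditioning on it would introduce bias rather than remove it. The overall comparison is the causal one.
So P(outcome | do(Fertiliser U)) is just the pooled rate for Fertiliser U: 145/300 = 0.483.

0.48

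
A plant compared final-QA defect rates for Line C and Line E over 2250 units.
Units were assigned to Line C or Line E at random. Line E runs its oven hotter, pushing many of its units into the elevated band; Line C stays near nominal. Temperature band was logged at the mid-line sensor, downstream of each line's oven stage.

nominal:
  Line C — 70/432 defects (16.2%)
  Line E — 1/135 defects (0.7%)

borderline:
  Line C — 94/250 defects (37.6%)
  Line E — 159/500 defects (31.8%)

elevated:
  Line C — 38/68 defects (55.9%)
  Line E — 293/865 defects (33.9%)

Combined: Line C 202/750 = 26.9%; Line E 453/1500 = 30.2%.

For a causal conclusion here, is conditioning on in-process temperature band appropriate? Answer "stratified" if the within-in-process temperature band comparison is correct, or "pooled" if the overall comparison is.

The distribution of in-process temperature band is itself part of what the line does — it is an intermediate outcome. Holding it fixed would remove that part of the effect; the total effect is the pooled difference.
Pooled: Line C 26.9% vs Line E 30.2%; Line C is lower overall.

pooled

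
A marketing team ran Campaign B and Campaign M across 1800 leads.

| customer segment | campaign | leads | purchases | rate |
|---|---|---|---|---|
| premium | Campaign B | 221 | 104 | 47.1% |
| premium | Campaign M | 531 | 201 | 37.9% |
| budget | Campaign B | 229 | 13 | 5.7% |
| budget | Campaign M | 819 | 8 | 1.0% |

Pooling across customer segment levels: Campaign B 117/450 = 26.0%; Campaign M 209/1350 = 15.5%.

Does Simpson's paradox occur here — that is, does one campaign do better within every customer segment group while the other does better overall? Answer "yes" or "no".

no

Within each customer segment level (premium 47.1% vs 37.9%; budget 5.7% vs 1.0%), Campaign B has the higher rate every time. Pooled: 26.0% vs 15.5% — Campaign B has the higher rate overall. They agree.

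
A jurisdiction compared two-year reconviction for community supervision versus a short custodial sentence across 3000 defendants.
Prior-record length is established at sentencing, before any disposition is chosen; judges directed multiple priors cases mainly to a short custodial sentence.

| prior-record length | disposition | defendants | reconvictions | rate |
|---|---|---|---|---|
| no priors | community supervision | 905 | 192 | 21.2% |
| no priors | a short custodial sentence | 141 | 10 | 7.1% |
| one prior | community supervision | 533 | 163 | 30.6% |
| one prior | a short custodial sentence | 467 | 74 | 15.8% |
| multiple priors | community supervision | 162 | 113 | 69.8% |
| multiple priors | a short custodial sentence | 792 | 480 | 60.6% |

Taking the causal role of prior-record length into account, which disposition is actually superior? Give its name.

a short custodial sentence

Prior-record length differs across dispositions for reasons unrelated to any effect of the disposition itself, and it separately predicts the outcome — a classic confounder. We must compare within prior-record length levels.
Within each level — no priors: 21.2% vs 7.1%; one prior: 30.6% vs 15.8%; multiple priors: 69.8% vs 60.6% — a short custodial sentence is lower every time.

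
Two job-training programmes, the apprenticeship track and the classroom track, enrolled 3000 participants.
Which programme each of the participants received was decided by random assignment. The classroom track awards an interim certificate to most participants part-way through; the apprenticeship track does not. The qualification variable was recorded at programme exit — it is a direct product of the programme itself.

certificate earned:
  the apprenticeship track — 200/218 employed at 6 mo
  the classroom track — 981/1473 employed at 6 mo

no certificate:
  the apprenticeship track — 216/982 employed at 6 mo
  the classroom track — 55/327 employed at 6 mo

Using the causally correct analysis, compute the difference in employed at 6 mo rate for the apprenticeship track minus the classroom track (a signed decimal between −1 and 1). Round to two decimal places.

-0.23

the apprenticeship track is higher inside every qualification attained during the programme stratum but the classroom track is higher in aggregate. Whether to stratify depends on how qualification attained during the programme relates to the programme.
The distribution of qualification attained during the programme is itself part of what the programme does — it is an intermediate outcome. Holding it fixed would remove that part of the effect; the total effect is the pooled difference.
The causal difference is the pooled difference: 0.347 − 0.576 = -0.229.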